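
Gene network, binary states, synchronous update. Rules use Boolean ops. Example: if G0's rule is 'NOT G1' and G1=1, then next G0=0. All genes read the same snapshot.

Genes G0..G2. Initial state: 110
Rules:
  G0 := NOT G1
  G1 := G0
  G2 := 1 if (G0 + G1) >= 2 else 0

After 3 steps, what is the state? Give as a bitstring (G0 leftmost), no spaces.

Step 1: G0=NOT G1=NOT 1=0 G1=G0=1 G2=(1+1>=2)=1 -> 011
Step 2: G0=NOT G1=NOT 1=0 G1=G0=0 G2=(0+1>=2)=0 -> 000
Step 3: G0=NOT G1=NOT 0=1 G1=G0=0 G2=(0+0>=2)=0 -> 100

100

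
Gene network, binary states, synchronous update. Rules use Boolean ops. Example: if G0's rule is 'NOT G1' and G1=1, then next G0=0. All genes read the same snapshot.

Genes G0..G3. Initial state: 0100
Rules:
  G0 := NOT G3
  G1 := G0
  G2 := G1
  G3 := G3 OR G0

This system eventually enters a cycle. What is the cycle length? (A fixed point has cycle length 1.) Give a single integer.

Step 0: 0100
Step 1: G0=NOT G3=NOT 0=1 G1=G0=0 G2=G1=1 G3=G3|G0=0|0=0 -> 1010
Step 2: G0=NOT G3=NOT 0=1 G1=G0=1 G2=G1=0 G3=G3|G0=0|1=1 -> 1101
Step 3: G0=NOT G3=NOT 1=0 G1=G0=1 G2=G1=1 G3=G3|G0=1|1=1 -> 0111
Step 4: G0=NOT G3=NOT 1=0 G1=G0=0 G2=G1=1 G3=G3|G0=1|0=1 -> 0011
Step 5: G0=NOT G3=NOT 1=0 G1=G0=0 G2=G1=0 G3=G3|G0=1|0=1 -> 0001
Step 6: G0=NOT G3=NOT 1=0 G1=G0=0 G2=G1=0 G3=G3|G0=1|0=1 -> 0001
State from step 6 equals state from step 5 -> cycle length 1

Answer: 1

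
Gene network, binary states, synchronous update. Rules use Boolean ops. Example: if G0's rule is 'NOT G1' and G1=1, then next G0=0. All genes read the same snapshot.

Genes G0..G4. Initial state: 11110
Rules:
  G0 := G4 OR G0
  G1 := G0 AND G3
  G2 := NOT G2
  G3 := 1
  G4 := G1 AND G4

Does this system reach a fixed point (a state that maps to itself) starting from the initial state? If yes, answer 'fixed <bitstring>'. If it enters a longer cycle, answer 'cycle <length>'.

Step 0: 11110
Step 1: G0=G4|G0=0|1=1 G1=G0&G3=1&1=1 G2=NOT G2=NOT 1=0 G3=1(const) G4=G1&G4=1&0=0 -> 11010
Step 2: G0=G4|G0=0|1=1 G1=G0&G3=1&1=1 G2=NOT G2=NOT 0=1 G3=1(const) G4=G1&G4=1&0=0 -> 11110
Cycle of length 2 starting at step 0 -> no fixed point

Answer: cycle 2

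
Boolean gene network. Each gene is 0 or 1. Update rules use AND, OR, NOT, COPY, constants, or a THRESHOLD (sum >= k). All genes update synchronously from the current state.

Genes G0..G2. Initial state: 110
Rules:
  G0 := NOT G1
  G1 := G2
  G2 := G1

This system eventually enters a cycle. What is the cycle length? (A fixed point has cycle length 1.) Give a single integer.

Step 0: 110
Step 1: G0=NOT G1=NOT 1=0 G1=G2=0 G2=G1=1 -> 001
Step 2: G0=NOT G1=NOT 0=1 G1=G2=1 G2=G1=0 -> 110
State from step 2 equals state from step 0 -> cycle length 2

Answer: 2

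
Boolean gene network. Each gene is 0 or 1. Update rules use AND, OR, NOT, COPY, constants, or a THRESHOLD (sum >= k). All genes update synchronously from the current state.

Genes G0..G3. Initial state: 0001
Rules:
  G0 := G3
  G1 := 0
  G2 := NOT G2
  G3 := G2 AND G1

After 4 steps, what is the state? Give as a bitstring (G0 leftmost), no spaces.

Step 1: G0=G3=1 G1=0(const) G2=NOT G2=NOT 0=1 G3=G2&G1=0&0=0 -> 1010
Step 2: G0=G3=0 G1=0(const) G2=NOT G2=NOT 1=0 G3=G2&G1=1&0=0 -> 0000
Step 3: G0=G3=0 G1=0(const) G2=NOT G2=NOT 0=1 G3=G2&G1=0&0=0 -> 0010
Step 4: G0=G3=0 G1=0(const) G2=NOT G2=NOT 1=0 G3=G2&G1=1&0=0 -> 0000

0000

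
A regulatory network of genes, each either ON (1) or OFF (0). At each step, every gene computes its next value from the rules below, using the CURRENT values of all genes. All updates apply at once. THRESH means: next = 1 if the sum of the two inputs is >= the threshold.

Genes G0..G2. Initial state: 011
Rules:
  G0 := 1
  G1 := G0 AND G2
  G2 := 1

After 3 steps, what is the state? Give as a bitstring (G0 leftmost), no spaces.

Step 1: G0=1(const) G1=G0&G2=0&1=0 G2=1(const) -> 101
Step 2: G0=1(const) G1=G0&G2=1&1=1 G2=1(const) -> 111
Step 3: G0=1(const) G1=G0&G2=1&1=1 G2=1(const) -> 111

111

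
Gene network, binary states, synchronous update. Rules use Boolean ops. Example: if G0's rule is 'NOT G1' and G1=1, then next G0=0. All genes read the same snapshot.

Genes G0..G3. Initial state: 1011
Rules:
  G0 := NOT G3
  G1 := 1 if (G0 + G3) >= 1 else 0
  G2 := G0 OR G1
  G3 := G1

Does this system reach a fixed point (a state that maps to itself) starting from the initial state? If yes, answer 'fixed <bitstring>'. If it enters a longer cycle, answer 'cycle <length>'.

Answer: cycle 2

Derivation:
Step 0: 1011
Step 1: G0=NOT G3=NOT 1=0 G1=(1+1>=1)=1 G2=G0|G1=1|0=1 G3=G1=0 -> 0110
Step 2: G0=NOT G3=NOT 0=1 G1=(0+0>=1)=0 G2=G0|G1=0|1=1 G3=G1=1 -> 1011
Cycle of length 2 starting at step 0 -> no fixed point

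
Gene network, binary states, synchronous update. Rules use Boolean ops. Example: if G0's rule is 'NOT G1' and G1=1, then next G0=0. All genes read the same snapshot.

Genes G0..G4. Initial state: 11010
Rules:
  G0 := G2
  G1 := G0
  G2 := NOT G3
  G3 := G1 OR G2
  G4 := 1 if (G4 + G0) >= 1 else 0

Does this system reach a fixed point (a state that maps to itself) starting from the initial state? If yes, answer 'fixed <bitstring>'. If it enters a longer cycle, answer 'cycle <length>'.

Answer: cycle 6

Derivation:
Step 0: 11010
Step 1: G0=G2=0 G1=G0=1 G2=NOT G3=NOT 1=0 G3=G1|G2=1|0=1 G4=(0+1>=1)=1 -> 01011
Step 2: G0=G2=0 G1=G0=0 G2=NOT G3=NOT 1=0 G3=G1|G2=1|0=1 G4=(1+0>=1)=1 -> 00011
Step 3: G0=G2=0 G1=G0=0 G2=NOT G3=NOT 1=0 G3=G1|G2=0|0=0 G4=(1+0>=1)=1 -> 00001
Step 4: G0=G2=0 G1=G0=0 G2=NOT G3=NOT 0=1 G3=G1|G2=0|0=0 G4=(1+0>=1)=1 -> 00101
Step 5: G0=G2=1 G1=G0=0 G2=NOT G3=NOT 0=1 G3=G1|G2=0|1=1 G4=(1+0>=1)=1 -> 10111
Step 6: G0=G2=1 G1=G0=1 G2=NOT G3=NOT 1=0 G3=G1|G2=0|1=1 G4=(1+1>=1)=1 -> 11011
Step 7: G0=G2=0 G1=G0=1 G2=NOT G3=NOT 1=0 G3=G1|G2=1|0=1 G4=(1+1>=1)=1 -> 01011
Cycle of length 6 starting at step 1 -> no fixed point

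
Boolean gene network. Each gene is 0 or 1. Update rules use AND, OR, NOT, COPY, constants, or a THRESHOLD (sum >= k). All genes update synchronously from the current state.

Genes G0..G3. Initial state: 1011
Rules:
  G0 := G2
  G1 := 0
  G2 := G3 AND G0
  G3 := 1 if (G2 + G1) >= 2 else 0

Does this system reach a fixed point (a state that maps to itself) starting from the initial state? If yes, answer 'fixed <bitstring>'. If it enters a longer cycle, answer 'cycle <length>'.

Answer: fixed 0000

Derivation:
Step 0: 1011
Step 1: G0=G2=1 G1=0(const) G2=G3&G0=1&1=1 G3=(1+0>=2)=0 -> 1010
Step 2: G0=G2=1 G1=0(const) G2=G3&G0=0&1=0 G3=(1+0>=2)=0 -> 1000
Step 3: G0=G2=0 G1=0(const) G2=G3&G0=0&1=0 G3=(0+0>=2)=0 -> 0000
Step 4: G0=G2=0 G1=0(const) G2=G3&G0=0&0=0 G3=(0+0>=2)=0 -> 0000
Fixed point reached at step 3: 0000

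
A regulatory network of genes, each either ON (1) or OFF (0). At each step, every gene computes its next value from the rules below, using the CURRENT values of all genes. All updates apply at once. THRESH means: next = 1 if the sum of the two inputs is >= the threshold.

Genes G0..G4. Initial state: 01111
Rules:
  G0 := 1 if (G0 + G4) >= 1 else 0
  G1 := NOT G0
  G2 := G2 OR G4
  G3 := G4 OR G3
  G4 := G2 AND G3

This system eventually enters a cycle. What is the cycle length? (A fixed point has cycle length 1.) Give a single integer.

Answer: 1

Derivation:
Step 0: 01111
Step 1: G0=(0+1>=1)=1 G1=NOT G0=NOT 0=1 G2=G2|G4=1|1=1 G3=G4|G3=1|1=1 G4=G2&G3=1&1=1 -> 11111
Step 2: G0=(1+1>=1)=1 G1=NOT G0=NOT 1=0 G2=G2|G4=1|1=1 G3=G4|G3=1|1=1 G4=G2&G3=1&1=1 -> 10111
Step 3: G0=(1+1>=1)=1 G1=NOT G0=NOT 1=0 G2=G2|G4=1|1=1 G3=G4|G3=1|1=1 G4=G2&G3=1&1=1 -> 10111
State from step 3 equals state from step 2 -> cycle length 1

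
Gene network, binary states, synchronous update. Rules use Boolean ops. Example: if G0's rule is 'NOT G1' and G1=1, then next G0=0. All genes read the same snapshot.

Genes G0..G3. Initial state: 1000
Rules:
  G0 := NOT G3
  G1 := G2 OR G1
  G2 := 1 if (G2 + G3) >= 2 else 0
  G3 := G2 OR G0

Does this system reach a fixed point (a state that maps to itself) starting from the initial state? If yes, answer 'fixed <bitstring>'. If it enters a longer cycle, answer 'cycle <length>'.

Step 0: 1000
Step 1: G0=NOT G3=NOT 0=1 G1=G2|G1=0|0=0 G2=(0+0>=2)=0 G3=G2|G0=0|1=1 -> 1001
Step 2: G0=NOT G3=NOT 1=0 G1=G2|G1=0|0=0 G2=(0+1>=2)=0 G3=G2|G0=0|1=1 -> 0001
Step 3: G0=NOT G3=NOT 1=0 G1=G2|G1=0|0=0 G2=(0+1>=2)=0 G3=G2|G0=0|0=0 -> 0000
Step 4: G0=NOT G3=NOT 0=1 G1=G2|G1=0|0=0 G2=(0+0>=2)=0 G3=G2|G0=0|0=0 -> 1000
Cycle of length 4 starting at step 0 -> no fixed point

Answer: cycle 4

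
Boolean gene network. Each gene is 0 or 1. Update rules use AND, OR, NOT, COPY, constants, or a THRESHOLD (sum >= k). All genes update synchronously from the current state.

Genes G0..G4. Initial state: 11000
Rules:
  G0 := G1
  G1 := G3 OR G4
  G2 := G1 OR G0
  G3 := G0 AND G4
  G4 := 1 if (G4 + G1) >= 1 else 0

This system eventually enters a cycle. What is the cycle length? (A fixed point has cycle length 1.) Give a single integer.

Step 0: 11000
Step 1: G0=G1=1 G1=G3|G4=0|0=0 G2=G1|G0=1|1=1 G3=G0&G4=1&0=0 G4=(0+1>=1)=1 -> 10101
Step 2: G0=G1=0 G1=G3|G4=0|1=1 G2=G1|G0=0|1=1 G3=G0&G4=1&1=1 G4=(1+0>=1)=1 -> 01111
Step 3: G0=G1=1 G1=G3|G4=1|1=1 G2=G1|G0=1|0=1 G3=G0&G4=0&1=0 G4=(1+1>=1)=1 -> 11101
Step 4: G0=G1=1 G1=G3|G4=0|1=1 G2=G1|G0=1|1=1 G3=G0&G4=1&1=1 G4=(1+1>=1)=1 -> 11111
Step 5: G0=G1=1 G1=G3|G4=1|1=1 G2=G1|G0=1|1=1 G3=G0&G4=1&1=1 G4=(1+1>=1)=1 -> 11111
State from step 5 equals state from step 4 -> cycle length 1

Answer: 1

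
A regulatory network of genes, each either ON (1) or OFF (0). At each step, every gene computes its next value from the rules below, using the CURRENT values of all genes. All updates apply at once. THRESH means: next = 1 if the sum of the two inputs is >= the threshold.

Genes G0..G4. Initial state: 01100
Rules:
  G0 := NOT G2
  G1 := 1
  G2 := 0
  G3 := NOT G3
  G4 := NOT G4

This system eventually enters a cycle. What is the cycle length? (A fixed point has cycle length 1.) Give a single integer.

Answer: 2

Derivation:
Step 0: 01100
Step 1: G0=NOT G2=NOT 1=0 G1=1(const) G2=0(const) G3=NOT G3=NOT 0=1 G4=NOT G4=NOT 0=1 -> 01011
Step 2: G0=NOT G2=NOT 0=1 G1=1(const) G2=0(const) G3=NOT G3=NOT 1=0 G4=NOT G4=NOT 1=0 -> 11000
Step 3: G0=NOT G2=NOT 0=1 G1=1(const) G2=0(const) G3=NOT G3=NOT 0=1 G4=NOT G4=NOT 0=1 -> 11011
Step 4: G0=NOT G2=NOT 0=1 G1=1(const) G2=0(const) G3=NOT G3=NOT 1=0 G4=NOT G4=NOT 1=0 -> 11000
State from step 4 equals state from step 2 -> cycle length 2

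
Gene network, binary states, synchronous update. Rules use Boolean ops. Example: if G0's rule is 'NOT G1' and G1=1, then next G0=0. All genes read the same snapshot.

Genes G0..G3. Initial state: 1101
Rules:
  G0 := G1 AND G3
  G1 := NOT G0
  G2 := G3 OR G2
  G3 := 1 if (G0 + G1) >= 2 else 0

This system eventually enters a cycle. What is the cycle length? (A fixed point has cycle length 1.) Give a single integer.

Answer: 1

Derivation:
Step 0: 1101
Step 1: G0=G1&G3=1&1=1 G1=NOT G0=NOT 1=0 G2=G3|G2=1|0=1 G3=(1+1>=2)=1 -> 1011
Step 2: G0=G1&G3=0&1=0 G1=NOT G0=NOT 1=0 G2=G3|G2=1|1=1 G3=(1+0>=2)=0 -> 0010
Step 3: G0=G1&G3=0&0=0 G1=NOT G0=NOT 0=1 G2=G3|G2=0|1=1 G3=(0+0>=2)=0 -> 0110
Step 4: G0=G1&G3=1&0=0 G1=NOT G0=NOT 0=1 G2=G3|G2=0|1=1 G3=(0+1>=2)=0 -> 0110
State from step 4 equals state from step 3 -> cycle length 1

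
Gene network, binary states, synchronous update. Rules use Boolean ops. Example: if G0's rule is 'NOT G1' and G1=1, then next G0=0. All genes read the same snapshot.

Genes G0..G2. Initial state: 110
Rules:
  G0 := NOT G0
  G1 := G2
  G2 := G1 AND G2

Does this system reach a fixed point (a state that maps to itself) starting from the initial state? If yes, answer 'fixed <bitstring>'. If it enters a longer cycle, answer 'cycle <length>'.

Step 0: 110
Step 1: G0=NOT G0=NOT 1=0 G1=G2=0 G2=G1&G2=1&0=0 -> 000
Step 2: G0=NOT G0=NOT 0=1 G1=G2=0 G2=G1&G2=0&0=0 -> 100
Step 3: G0=NOT G0=NOT 1=0 G1=G2=0 G2=G1&G2=0&0=0 -> 000
Cycle of length 2 starting at step 1 -> no fixed point

Answer: cycle 2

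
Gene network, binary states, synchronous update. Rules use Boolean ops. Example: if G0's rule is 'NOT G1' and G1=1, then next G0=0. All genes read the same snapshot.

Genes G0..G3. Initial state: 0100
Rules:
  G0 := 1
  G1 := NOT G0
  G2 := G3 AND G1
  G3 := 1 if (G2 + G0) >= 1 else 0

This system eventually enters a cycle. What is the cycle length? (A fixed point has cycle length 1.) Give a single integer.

Answer: 1

Derivation:
Step 0: 0100
Step 1: G0=1(const) G1=NOT G0=NOT 0=1 G2=G3&G1=0&1=0 G3=(0+0>=1)=0 -> 1100
Step 2: G0=1(const) G1=NOT G0=NOT 1=0 G2=G3&G1=0&1=0 G3=(0+1>=1)=1 -> 1001
Step 3: G0=1(const) G1=NOT G0=NOT 1=0 G2=G3&G1=1&0=0 G3=(0+1>=1)=1 -> 1001
State from step 3 equals state from step 2 -> cycle length 1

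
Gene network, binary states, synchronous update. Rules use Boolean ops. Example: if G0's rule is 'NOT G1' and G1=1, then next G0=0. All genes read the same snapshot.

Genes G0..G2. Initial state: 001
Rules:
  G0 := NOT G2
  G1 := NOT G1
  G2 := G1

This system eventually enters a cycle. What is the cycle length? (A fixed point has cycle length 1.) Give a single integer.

Answer: 2

Derivation:
Step 0: 001
Step 1: G0=NOT G2=NOT 1=0 G1=NOT G1=NOT 0=1 G2=G1=0 -> 010
Step 2: G0=NOT G2=NOT 0=1 G1=NOT G1=NOT 1=0 G2=G1=1 -> 101
Step 3: G0=NOT G2=NOT 1=0 G1=NOT G1=NOT 0=1 G2=G1=0 -> 010
State from step 3 equals state from step 1 -> cycle length 2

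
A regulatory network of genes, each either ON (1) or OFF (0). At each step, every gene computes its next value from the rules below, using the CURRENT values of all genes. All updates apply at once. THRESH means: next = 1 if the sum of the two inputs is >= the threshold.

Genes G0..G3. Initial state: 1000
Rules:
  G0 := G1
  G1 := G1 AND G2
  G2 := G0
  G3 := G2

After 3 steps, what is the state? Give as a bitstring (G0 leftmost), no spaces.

Step 1: G0=G1=0 G1=G1&G2=0&0=0 G2=G0=1 G3=G2=0 -> 0010
Step 2: G0=G1=0 G1=G1&G2=0&1=0 G2=G0=0 G3=G2=1 -> 0001
Step 3: G0=G1=0 G1=G1&G2=0&0=0 G2=G0=0 G3=G2=0 -> 0000

0000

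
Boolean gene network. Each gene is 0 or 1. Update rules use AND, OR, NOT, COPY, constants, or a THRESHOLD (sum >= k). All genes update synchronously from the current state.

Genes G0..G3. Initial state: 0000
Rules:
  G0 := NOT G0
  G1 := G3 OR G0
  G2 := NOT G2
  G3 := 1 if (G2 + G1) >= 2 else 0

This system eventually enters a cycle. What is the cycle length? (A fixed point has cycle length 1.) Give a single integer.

Step 0: 0000
Step 1: G0=NOT G0=NOT 0=1 G1=G3|G0=0|0=0 G2=NOT G2=NOT 0=1 G3=(0+0>=2)=0 -> 1010
Step 2: G0=NOT G0=NOT 1=0 G1=G3|G0=0|1=1 G2=NOT G2=NOT 1=0 G3=(1+0>=2)=0 -> 0100
Step 3: G0=NOT G0=NOT 0=1 G1=G3|G0=0|0=0 G2=NOT G2=NOT 0=1 G3=(0+1>=2)=0 -> 1010
State from step 3 equals state from step 1 -> cycle length 2

Answer: 2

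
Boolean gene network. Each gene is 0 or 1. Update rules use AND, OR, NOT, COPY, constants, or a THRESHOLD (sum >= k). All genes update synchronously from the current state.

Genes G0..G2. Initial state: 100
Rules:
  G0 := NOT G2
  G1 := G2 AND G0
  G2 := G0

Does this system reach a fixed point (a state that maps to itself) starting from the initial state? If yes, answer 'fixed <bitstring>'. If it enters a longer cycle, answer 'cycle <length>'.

Answer: cycle 4

Derivation:
Step 0: 100
Step 1: G0=NOT G2=NOT 0=1 G1=G2&G0=0&1=0 G2=G0=1 -> 101
Step 2: G0=NOT G2=NOT 1=0 G1=G2&G0=1&1=1 G2=G0=1 -> 011
Step 3: G0=NOT G2=NOT 1=0 G1=G2&G0=1&0=0 G2=G0=0 -> 000
Step 4: G0=NOT G2=NOT 0=1 G1=G2&G0=0&0=0 G2=G0=0 -> 100
Cycle of length 4 starting at step 0 -> no fixed point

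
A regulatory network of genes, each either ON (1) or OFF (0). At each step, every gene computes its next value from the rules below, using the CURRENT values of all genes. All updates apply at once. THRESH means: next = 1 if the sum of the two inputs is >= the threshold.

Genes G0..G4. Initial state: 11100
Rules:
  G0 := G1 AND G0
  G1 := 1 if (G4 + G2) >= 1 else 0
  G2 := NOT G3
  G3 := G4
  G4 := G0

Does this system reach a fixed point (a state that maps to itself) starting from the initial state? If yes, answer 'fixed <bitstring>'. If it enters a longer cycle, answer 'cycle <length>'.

Answer: fixed 11011

Derivation:
Step 0: 11100
Step 1: G0=G1&G0=1&1=1 G1=(0+1>=1)=1 G2=NOT G3=NOT 0=1 G3=G4=0 G4=G0=1 -> 11101
Step 2: G0=G1&G0=1&1=1 G1=(1+1>=1)=1 G2=NOT G3=NOT 0=1 G3=G4=1 G4=G0=1 -> 11111
Step 3: G0=G1&G0=1&1=1 G1=(1+1>=1)=1 G2=NOT G3=NOT 1=0 G3=G4=1 G4=G0=1 -> 11011
Step 4: G0=G1&G0=1&1=1 G1=(1+0>=1)=1 G2=NOT G3=NOT 1=0 G3=G4=1 G4=G0=1 -> 11011
Fixed point reached at step 3: 11011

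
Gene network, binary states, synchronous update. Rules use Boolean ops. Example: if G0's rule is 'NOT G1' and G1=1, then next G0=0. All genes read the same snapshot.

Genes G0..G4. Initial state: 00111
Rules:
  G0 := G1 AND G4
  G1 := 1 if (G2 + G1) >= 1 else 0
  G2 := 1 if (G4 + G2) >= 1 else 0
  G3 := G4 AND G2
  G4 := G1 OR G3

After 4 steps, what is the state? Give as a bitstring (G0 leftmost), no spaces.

Step 1: G0=G1&G4=0&1=0 G1=(1+0>=1)=1 G2=(1+1>=1)=1 G3=G4&G2=1&1=1 G4=G1|G3=0|1=1 -> 01111
Step 2: G0=G1&G4=1&1=1 G1=(1+1>=1)=1 G2=(1+1>=1)=1 G3=G4&G2=1&1=1 G4=G1|G3=1|1=1 -> 11111
Step 3: G0=G1&G4=1&1=1 G1=(1+1>=1)=1 G2=(1+1>=1)=1 G3=G4&G2=1&1=1 G4=G1|G3=1|1=1 -> 11111
Step 4: G0=G1&G4=1&1=1 G1=(1+1>=1)=1 G2=(1+1>=1)=1 G3=G4&G2=1&1=1 G4=G1|G3=1|1=1 -> 11111

11111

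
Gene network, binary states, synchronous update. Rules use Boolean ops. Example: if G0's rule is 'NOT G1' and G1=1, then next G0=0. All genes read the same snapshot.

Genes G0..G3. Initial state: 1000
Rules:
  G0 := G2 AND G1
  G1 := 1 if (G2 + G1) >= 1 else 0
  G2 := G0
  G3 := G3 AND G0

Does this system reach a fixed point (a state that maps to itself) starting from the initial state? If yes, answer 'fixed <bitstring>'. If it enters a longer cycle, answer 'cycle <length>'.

Step 0: 1000
Step 1: G0=G2&G1=0&0=0 G1=(0+0>=1)=0 G2=G0=1 G3=G3&G0=0&1=0 -> 0010
Step 2: G0=G2&G1=1&0=0 G1=(1+0>=1)=1 G2=G0=0 G3=G3&G0=0&0=0 -> 0100
Step 3: G0=G2&G1=0&1=0 G1=(0+1>=1)=1 G2=G0=0 G3=G3&G0=0&0=0 -> 0100
Fixed point reached at step 2: 0100

Answer: fixed 0100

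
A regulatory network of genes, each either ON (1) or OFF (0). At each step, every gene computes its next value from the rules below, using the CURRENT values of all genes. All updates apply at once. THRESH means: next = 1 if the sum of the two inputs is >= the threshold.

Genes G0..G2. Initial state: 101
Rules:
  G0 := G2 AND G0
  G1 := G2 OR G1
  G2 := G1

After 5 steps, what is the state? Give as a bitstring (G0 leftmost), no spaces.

Step 1: G0=G2&G0=1&1=1 G1=G2|G1=1|0=1 G2=G1=0 -> 110
Step 2: G0=G2&G0=0&1=0 G1=G2|G1=0|1=1 G2=G1=1 -> 011
Step 3: G0=G2&G0=1&0=0 G1=G2|G1=1|1=1 G2=G1=1 -> 011
Step 4: G0=G2&G0=1&0=0 G1=G2|G1=1|1=1 G2=G1=1 -> 011
Step 5: G0=G2&G0=1&0=0 G1=G2|G1=1|1=1 G2=G1=1 -> 011

011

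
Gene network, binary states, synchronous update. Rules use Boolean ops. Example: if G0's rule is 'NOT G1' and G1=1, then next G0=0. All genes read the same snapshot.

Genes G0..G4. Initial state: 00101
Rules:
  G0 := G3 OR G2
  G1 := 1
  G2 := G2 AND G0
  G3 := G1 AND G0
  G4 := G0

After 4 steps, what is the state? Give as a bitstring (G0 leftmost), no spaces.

Step 1: G0=G3|G2=0|1=1 G1=1(const) G2=G2&G0=1&0=0 G3=G1&G0=0&0=0 G4=G0=0 -> 11000
Step 2: G0=G3|G2=0|0=0 G1=1(const) G2=G2&G0=0&1=0 G3=G1&G0=1&1=1 G4=G0=1 -> 01011
Step 3: G0=G3|G2=1|0=1 G1=1(const) G2=G2&G0=0&0=0 G3=G1&G0=1&0=0 G4=G0=0 -> 11000
Step 4: G0=G3|G2=0|0=0 G1=1(const) G2=G2&G0=0&1=0 G3=G1&G0=1&1=1 G4=G0=1 -> 01011

01011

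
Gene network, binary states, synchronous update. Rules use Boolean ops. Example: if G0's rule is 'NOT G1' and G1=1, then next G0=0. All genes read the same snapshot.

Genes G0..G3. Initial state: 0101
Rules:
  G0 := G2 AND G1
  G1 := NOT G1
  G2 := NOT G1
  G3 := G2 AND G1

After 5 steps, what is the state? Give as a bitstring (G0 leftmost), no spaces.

Step 1: G0=G2&G1=0&1=0 G1=NOT G1=NOT 1=0 G2=NOT G1=NOT 1=0 G3=G2&G1=0&1=0 -> 0000
Step 2: G0=G2&G1=0&0=0 G1=NOT G1=NOT 0=1 G2=NOT G1=NOT 0=1 G3=G2&G1=0&0=0 -> 0110
Step 3: G0=G2&G1=1&1=1 G1=NOT G1=NOT 1=0 G2=NOT G1=NOT 1=0 G3=G2&G1=1&1=1 -> 1001
Step 4: G0=G2&G1=0&0=0 G1=NOT G1=NOT 0=1 G2=NOT G1=NOT 0=1 G3=G2&G1=0&0=0 -> 0110
Step 5: G0=G2&G1=1&1=1 G1=NOT G1=NOT 1=0 G2=NOT G1=NOT 1=0 G3=G2&G1=1&1=1 -> 1001

1001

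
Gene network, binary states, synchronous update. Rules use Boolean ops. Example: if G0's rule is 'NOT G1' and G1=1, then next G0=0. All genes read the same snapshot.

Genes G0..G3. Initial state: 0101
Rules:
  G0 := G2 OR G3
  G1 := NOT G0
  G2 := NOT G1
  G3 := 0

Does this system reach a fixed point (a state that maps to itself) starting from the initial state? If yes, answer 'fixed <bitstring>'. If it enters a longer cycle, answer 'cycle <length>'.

Answer: cycle 3

Derivation:
Step 0: 0101
Step 1: G0=G2|G3=0|1=1 G1=NOT G0=NOT 0=1 G2=NOT G1=NOT 1=0 G3=0(const) -> 1100
Step 2: G0=G2|G3=0|0=0 G1=NOT G0=NOT 1=0 G2=NOT G1=NOT 1=0 G3=0(const) -> 0000
Step 3: G0=G2|G3=0|0=0 G1=NOT G0=NOT 0=1 G2=NOT G1=NOT 0=1 G3=0(const) -> 0110
Step 4: G0=G2|G3=1|0=1 G1=NOT G0=NOT 0=1 G2=NOT G1=NOT 1=0 G3=0(const) -> 1100
Cycle of length 3 starting at step 1 -> no fixed point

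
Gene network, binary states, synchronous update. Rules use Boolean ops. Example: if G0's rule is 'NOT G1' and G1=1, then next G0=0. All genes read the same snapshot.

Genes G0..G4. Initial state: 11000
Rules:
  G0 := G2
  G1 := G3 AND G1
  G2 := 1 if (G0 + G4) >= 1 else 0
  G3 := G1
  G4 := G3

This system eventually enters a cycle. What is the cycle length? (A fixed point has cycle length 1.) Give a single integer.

Answer: 2

Derivation:
Step 0: 11000
Step 1: G0=G2=0 G1=G3&G1=0&1=0 G2=(1+0>=1)=1 G3=G1=1 G4=G3=0 -> 00110
Step 2: G0=G2=1 G1=G3&G1=1&0=0 G2=(0+0>=1)=0 G3=G1=0 G4=G3=1 -> 10001
Step 3: G0=G2=0 G1=G3&G1=0&0=0 G2=(1+1>=1)=1 G3=G1=0 G4=G3=0 -> 00100
Step 4: G0=G2=1 G1=G3&G1=0&0=0 G2=(0+0>=1)=0 G3=G1=0 G4=G3=0 -> 10000
Step 5: G0=G2=0 G1=G3&G1=0&0=0 G2=(1+0>=1)=1 G3=G1=0 G4=G3=0 -> 00100
State from step 5 equals state from step 3 -> cycle length 2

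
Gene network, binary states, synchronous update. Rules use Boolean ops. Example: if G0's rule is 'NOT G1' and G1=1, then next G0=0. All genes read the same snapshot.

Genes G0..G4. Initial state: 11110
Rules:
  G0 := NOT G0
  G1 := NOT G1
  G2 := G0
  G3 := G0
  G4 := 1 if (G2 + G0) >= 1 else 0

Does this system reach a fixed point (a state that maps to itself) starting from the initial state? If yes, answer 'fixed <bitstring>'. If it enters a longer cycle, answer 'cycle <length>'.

Answer: cycle 2

Derivation:
Step 0: 11110
Step 1: G0=NOT G0=NOT 1=0 G1=NOT G1=NOT 1=0 G2=G0=1 G3=G0=1 G4=(1+1>=1)=1 -> 00111
Step 2: G0=NOT G0=NOT 0=1 G1=NOT G1=NOT 0=1 G2=G0=0 G3=G0=0 G4=(1+0>=1)=1 -> 11001
Step 3: G0=NOT G0=NOT 1=0 G1=NOT G1=NOT 1=0 G2=G0=1 G3=G0=1 G4=(0+1>=1)=1 -> 00111
Cycle of length 2 starting at step 1 -> no fixed point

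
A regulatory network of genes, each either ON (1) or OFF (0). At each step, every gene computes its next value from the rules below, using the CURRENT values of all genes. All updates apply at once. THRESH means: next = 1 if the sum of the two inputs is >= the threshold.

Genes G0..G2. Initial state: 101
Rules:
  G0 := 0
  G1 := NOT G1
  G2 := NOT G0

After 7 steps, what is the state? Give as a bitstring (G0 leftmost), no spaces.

Step 1: G0=0(const) G1=NOT G1=NOT 0=1 G2=NOT G0=NOT 1=0 -> 010
Step 2: G0=0(const) G1=NOT G1=NOT 1=0 G2=NOT G0=NOT 0=1 -> 001
Step 3: G0=0(const) G1=NOT G1=NOT 0=1 G2=NOT G0=NOT 0=1 -> 011
Step 4: G0=0(const) G1=NOT G1=NOT 1=0 G2=NOT G0=NOT 0=1 -> 001
Step 5: G0=0(const) G1=NOT G1=NOT 0=1 G2=NOT G0=NOT 0=1 -> 011
Step 6: G0=0(const) G1=NOT G1=NOT 1=0 G2=NOT G0=NOT 0=1 -> 001
Step 7: G0=0(const) G1=NOT G1=NOT 0=1 G2=NOT G0=NOT 0=1 -> 011

011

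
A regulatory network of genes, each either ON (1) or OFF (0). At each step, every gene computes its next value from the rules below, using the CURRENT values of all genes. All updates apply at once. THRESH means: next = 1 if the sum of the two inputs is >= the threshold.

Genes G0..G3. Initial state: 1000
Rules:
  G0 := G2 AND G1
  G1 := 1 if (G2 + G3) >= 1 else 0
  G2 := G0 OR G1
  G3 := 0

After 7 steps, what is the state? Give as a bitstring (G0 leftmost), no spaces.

Step 1: G0=G2&G1=0&0=0 G1=(0+0>=1)=0 G2=G0|G1=1|0=1 G3=0(const) -> 0010
Step 2: G0=G2&G1=1&0=0 G1=(1+0>=1)=1 G2=G0|G1=0|0=0 G3=0(const) -> 0100
Step 3: G0=G2&G1=0&1=0 G1=(0+0>=1)=0 G2=G0|G1=0|1=1 G3=0(const) -> 0010
Step 4: G0=G2&G1=1&0=0 G1=(1+0>=1)=1 G2=G0|G1=0|0=0 G3=0(const) -> 0100
Step 5: G0=G2&G1=0&1=0 G1=(0+0>=1)=0 G2=G0|G1=0|1=1 G3=0(const) -> 0010
Step 6: G0=G2&G1=1&0=0 G1=(1+0>=1)=1 G2=G0|G1=0|0=0 G3=0(const) -> 0100
Step 7: G0=G2&G1=0&1=0 G1=(0+0>=1)=0 G2=G0|G1=0|1=1 G3=0(const) -> 0010

0010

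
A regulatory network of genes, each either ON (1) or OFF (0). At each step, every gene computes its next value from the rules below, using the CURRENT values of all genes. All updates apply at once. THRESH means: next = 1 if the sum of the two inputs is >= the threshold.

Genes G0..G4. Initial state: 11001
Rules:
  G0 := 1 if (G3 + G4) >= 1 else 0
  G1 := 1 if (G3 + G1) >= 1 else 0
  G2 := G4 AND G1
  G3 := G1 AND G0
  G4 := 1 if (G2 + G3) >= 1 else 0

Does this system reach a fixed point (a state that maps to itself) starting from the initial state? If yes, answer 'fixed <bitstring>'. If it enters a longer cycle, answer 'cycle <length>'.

Step 0: 11001
Step 1: G0=(0+1>=1)=1 G1=(0+1>=1)=1 G2=G4&G1=1&1=1 G3=G1&G0=1&1=1 G4=(0+0>=1)=0 -> 11110
Step 2: G0=(1+0>=1)=1 G1=(1+1>=1)=1 G2=G4&G1=0&1=0 G3=G1&G0=1&1=1 G4=(1+1>=1)=1 -> 11011
Step 3: G0=(1+1>=1)=1 G1=(1+1>=1)=1 G2=G4&G1=1&1=1 G3=G1&G0=1&1=1 G4=(0+1>=1)=1 -> 11111
Step 4: G0=(1+1>=1)=1 G1=(1+1>=1)=1 G2=G4&G1=1&1=1 G3=G1&G0=1&1=1 G4=(1+1>=1)=1 -> 11111
Fixed point reached at step 3: 11111

Answer: fixed 11111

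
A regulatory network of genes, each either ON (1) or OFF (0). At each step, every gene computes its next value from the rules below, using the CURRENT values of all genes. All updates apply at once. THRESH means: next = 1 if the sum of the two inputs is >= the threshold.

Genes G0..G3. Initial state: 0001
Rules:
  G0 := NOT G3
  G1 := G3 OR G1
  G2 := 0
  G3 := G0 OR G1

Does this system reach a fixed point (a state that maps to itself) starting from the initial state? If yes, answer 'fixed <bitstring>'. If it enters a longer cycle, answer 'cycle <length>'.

Answer: fixed 0101

Derivation:
Step 0: 0001
Step 1: G0=NOT G3=NOT 1=0 G1=G3|G1=1|0=1 G2=0(const) G3=G0|G1=0|0=0 -> 0100
Step 2: G0=NOT G3=NOT 0=1 G1=G3|G1=0|1=1 G2=0(const) G3=G0|G1=0|1=1 -> 1101
Step 3: G0=NOT G3=NOT 1=0 G1=G3|G1=1|1=1 G2=0(const) G3=G0|G1=1|1=1 -> 0101
Step 4: G0=NOT G3=NOT 1=0 G1=G3|G1=1|1=1 G2=0(const) G3=G0|G1=0|1=1 -> 0101
Fixed point reached at step 3: 0101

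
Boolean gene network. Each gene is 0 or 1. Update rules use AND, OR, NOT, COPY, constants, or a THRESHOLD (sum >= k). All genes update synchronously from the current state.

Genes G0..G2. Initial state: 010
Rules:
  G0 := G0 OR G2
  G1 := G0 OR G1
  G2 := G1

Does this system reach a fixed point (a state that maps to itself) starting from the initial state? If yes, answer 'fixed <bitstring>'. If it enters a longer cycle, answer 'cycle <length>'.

Step 0: 010
Step 1: G0=G0|G2=0|0=0 G1=G0|G1=0|1=1 G2=G1=1 -> 011
Step 2: G0=G0|G2=0|1=1 G1=G0|G1=0|1=1 G2=G1=1 -> 111
Step 3: G0=G0|G2=1|1=1 G1=G0|G1=1|1=1 G2=G1=1 -> 111
Fixed point reached at step 2: 111

Answer: fixed 111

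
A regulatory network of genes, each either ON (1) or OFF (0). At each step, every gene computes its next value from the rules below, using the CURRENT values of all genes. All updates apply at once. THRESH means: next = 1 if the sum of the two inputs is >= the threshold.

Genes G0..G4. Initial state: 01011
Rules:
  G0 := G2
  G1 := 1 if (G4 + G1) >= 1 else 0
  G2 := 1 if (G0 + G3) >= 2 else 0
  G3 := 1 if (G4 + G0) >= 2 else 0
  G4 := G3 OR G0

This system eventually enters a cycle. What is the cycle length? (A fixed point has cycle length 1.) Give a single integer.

Step 0: 01011
Step 1: G0=G2=0 G1=(1+1>=1)=1 G2=(0+1>=2)=0 G3=(1+0>=2)=0 G4=G3|G0=1|0=1 -> 01001
Step 2: G0=G2=0 G1=(1+1>=1)=1 G2=(0+0>=2)=0 G3=(1+0>=2)=0 G4=G3|G0=0|0=0 -> 01000
Step 3: G0=G2=0 G1=(0+1>=1)=1 G2=(0+0>=2)=0 G3=(0+0>=2)=0 G4=G3|G0=0|0=0 -> 01000
State from step 3 equals state from step 2 -> cycle length 1

Answer: 1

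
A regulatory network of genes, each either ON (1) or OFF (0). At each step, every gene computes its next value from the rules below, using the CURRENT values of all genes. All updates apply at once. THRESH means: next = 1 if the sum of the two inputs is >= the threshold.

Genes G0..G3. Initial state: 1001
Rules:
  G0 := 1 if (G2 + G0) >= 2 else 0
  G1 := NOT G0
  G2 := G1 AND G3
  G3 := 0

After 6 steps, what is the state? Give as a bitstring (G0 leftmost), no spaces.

Step 1: G0=(0+1>=2)=0 G1=NOT G0=NOT 1=0 G2=G1&G3=0&1=0 G3=0(const) -> 0000
Step 2: G0=(0+0>=2)=0 G1=NOT G0=NOT 0=1 G2=G1&G3=0&0=0 G3=0(const) -> 0100
Step 3: G0=(0+0>=2)=0 G1=NOT G0=NOT 0=1 G2=G1&G3=1&0=0 G3=0(const) -> 0100
Step 4: G0=(0+0>=2)=0 G1=NOT G0=NOT 0=1 G2=G1&G3=1&0=0 G3=0(const) -> 0100
Step 5: G0=(0+0>=2)=0 G1=NOT G0=NOT 0=1 G2=G1&G3=1&0=0 G3=0(const) -> 0100
Step 6: G0=(0+0>=2)=0 G1=NOT G0=NOT 0=1 G2=G1&G3=1&0=0 G3=0(const) -> 0100

0100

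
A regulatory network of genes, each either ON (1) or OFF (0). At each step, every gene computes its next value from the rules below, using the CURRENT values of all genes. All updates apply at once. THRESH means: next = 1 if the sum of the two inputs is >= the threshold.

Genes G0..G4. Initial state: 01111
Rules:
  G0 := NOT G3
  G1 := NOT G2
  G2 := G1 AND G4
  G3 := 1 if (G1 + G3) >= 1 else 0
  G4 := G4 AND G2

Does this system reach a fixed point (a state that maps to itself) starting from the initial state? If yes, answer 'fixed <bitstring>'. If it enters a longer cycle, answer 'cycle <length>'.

Answer: fixed 01010

Derivation:
Step 0: 01111
Step 1: G0=NOT G3=NOT 1=0 G1=NOT G2=NOT 1=0 G2=G1&G4=1&1=1 G3=(1+1>=1)=1 G4=G4&G2=1&1=1 -> 00111
Step 2: G0=NOT G3=NOT 1=0 G1=NOT G2=NOT 1=0 G2=G1&G4=0&1=0 G3=(0+1>=1)=1 G4=G4&G2=1&1=1 -> 00011
Step 3: G0=NOT G3=NOT 1=0 G1=NOT G2=NOT 0=1 G2=G1&G4=0&1=0 G3=(0+1>=1)=1 G4=G4&G2=1&0=0 -> 01010
Step 4: G0=NOT G3=NOT 1=0 G1=NOT G2=NOT 0=1 G2=G1&G4=1&0=0 G3=(1+1>=1)=1 G4=G4&G2=0&0=0 -> 01010
Fixed point reached at step 3: 01010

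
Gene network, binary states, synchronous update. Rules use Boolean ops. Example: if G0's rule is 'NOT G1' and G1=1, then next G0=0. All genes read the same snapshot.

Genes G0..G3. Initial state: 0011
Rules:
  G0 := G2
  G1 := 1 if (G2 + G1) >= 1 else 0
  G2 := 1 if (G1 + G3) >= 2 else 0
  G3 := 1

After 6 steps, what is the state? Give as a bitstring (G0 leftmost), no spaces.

Step 1: G0=G2=1 G1=(1+0>=1)=1 G2=(0+1>=2)=0 G3=1(const) -> 1101
Step 2: G0=G2=0 G1=(0+1>=1)=1 G2=(1+1>=2)=1 G3=1(const) -> 0111
Step 3: G0=G2=1 G1=(1+1>=1)=1 G2=(1+1>=2)=1 G3=1(const) -> 1111
Step 4: G0=G2=1 G1=(1+1>=1)=1 G2=(1+1>=2)=1 G3=1(const) -> 1111
Step 5: G0=G2=1 G1=(1+1>=1)=1 G2=(1+1>=2)=1 G3=1(const) -> 1111
Step 6: G0=G2=1 G1=(1+1>=1)=1 G2=(1+1>=2)=1 G3=1(const) -> 1111

1111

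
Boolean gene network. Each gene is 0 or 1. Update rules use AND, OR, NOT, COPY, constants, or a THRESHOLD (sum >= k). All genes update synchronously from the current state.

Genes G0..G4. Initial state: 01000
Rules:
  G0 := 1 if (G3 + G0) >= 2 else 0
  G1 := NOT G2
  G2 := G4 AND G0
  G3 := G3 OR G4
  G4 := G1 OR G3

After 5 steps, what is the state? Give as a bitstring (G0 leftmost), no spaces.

Step 1: G0=(0+0>=2)=0 G1=NOT G2=NOT 0=1 G2=G4&G0=0&0=0 G3=G3|G4=0|0=0 G4=G1|G3=1|0=1 -> 01001
Step 2: G0=(0+0>=2)=0 G1=NOT G2=NOT 0=1 G2=G4&G0=1&0=0 G3=G3|G4=0|1=1 G4=G1|G3=1|0=1 -> 01011
Step 3: G0=(1+0>=2)=0 G1=NOT G2=NOT 0=1 G2=G4&G0=1&0=0 G3=G3|G4=1|1=1 G4=G1|G3=1|1=1 -> 01011
Step 4: G0=(1+0>=2)=0 G1=NOT G2=NOT 0=1 G2=G4&G0=1&0=0 G3=G3|G4=1|1=1 G4=G1|G3=1|1=1 -> 01011
Step 5: G0=(1+0>=2)=0 G1=NOT G2=NOT 0=1 G2=G4&G0=1&0=0 G3=G3|G4=1|1=1 G4=G1|G3=1|1=1 -> 01011

01011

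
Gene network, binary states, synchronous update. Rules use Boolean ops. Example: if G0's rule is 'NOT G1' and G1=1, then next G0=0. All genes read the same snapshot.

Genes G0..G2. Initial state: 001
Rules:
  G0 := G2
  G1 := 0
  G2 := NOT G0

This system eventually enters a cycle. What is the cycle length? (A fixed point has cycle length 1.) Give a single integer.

Answer: 4

Derivation:
Step 0: 001
Step 1: G0=G2=1 G1=0(const) G2=NOT G0=NOT 0=1 -> 101
Step 2: G0=G2=1 G1=0(const) G2=NOT G0=NOT 1=0 -> 100
Step 3: G0=G2=0 G1=0(const) G2=NOT G0=NOT 1=0 -> 000
Step 4: G0=G2=0 G1=0(const) G2=NOT G0=NOT 0=1 -> 001
State from step 4 equals state from step 0 -> cycle length 4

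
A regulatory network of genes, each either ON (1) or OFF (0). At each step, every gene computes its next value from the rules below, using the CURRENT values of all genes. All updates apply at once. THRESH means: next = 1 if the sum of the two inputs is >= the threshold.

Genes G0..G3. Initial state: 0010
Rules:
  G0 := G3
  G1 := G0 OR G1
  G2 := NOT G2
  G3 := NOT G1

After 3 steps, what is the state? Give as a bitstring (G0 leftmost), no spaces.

Step 1: G0=G3=0 G1=G0|G1=0|0=0 G2=NOT G2=NOT 1=0 G3=NOT G1=NOT 0=1 -> 0001
Step 2: G0=G3=1 G1=G0|G1=0|0=0 G2=NOT G2=NOT 0=1 G3=NOT G1=NOT 0=1 -> 1011
Step 3: G0=G3=1 G1=G0|G1=1|0=1 G2=NOT G2=NOT 1=0 G3=NOT G1=NOT 0=1 -> 1101

1101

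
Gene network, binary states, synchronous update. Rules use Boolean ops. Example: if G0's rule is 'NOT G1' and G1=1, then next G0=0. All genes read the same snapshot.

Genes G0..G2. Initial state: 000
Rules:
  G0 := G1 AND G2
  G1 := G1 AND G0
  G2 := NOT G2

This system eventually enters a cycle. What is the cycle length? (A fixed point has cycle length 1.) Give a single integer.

Step 0: 000
Step 1: G0=G1&G2=0&0=0 G1=G1&G0=0&0=0 G2=NOT G2=NOT 0=1 -> 001
Step 2: G0=G1&G2=0&1=0 G1=G1&G0=0&0=0 G2=NOT G2=NOT 1=0 -> 000
State from step 2 equals state from step 0 -> cycle length 2

Answer: 2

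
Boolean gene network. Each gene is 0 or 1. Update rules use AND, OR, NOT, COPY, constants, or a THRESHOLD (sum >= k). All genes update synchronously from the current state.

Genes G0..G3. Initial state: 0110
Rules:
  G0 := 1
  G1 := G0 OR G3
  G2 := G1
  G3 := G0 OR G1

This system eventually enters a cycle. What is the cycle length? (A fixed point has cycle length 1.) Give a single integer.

Step 0: 0110
Step 1: G0=1(const) G1=G0|G3=0|0=0 G2=G1=1 G3=G0|G1=0|1=1 -> 1011
Step 2: G0=1(const) G1=G0|G3=1|1=1 G2=G1=0 G3=G0|G1=1|0=1 -> 1101
Step 3: G0=1(const) G1=G0|G3=1|1=1 G2=G1=1 G3=G0|G1=1|1=1 -> 1111
Step 4: G0=1(const) G1=G0|G3=1|1=1 G2=G1=1 G3=G0|G1=1|1=1 -> 1111
State from step 4 equals state from step 3 -> cycle length 1

Answer: 1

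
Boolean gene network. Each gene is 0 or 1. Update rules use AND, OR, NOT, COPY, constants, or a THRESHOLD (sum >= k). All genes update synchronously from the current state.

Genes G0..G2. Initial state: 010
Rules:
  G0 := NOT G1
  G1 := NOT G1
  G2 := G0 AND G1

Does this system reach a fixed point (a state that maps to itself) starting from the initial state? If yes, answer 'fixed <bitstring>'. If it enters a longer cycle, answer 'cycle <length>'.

Step 0: 010
Step 1: G0=NOT G1=NOT 1=0 G1=NOT G1=NOT 1=0 G2=G0&G1=0&1=0 -> 000
Step 2: G0=NOT G1=NOT 0=1 G1=NOT G1=NOT 0=1 G2=G0&G1=0&0=0 -> 110
Step 3: G0=NOT G1=NOT 1=0 G1=NOT G1=NOT 1=0 G2=G0&G1=1&1=1 -> 001
Step 4: G0=NOT G1=NOT 0=1 G1=NOT G1=NOT 0=1 G2=G0&G1=0&0=0 -> 110
Cycle of length 2 starting at step 2 -> no fixed point

Answer: cycle 2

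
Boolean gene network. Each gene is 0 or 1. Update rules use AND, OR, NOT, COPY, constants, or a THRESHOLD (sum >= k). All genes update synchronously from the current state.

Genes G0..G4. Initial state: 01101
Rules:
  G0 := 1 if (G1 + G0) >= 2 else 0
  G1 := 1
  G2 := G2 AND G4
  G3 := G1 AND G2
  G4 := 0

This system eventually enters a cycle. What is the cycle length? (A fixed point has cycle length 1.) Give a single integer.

Step 0: 01101
Step 1: G0=(1+0>=2)=0 G1=1(const) G2=G2&G4=1&1=1 G3=G1&G2=1&1=1 G4=0(const) -> 01110
Step 2: G0=(1+0>=2)=0 G1=1(const) G2=G2&G4=1&0=0 G3=G1&G2=1&1=1 G4=0(const) -> 01010
Step 3: G0=(1+0>=2)=0 G1=1(const) G2=G2&G4=0&0=0 G3=G1&G2=1&0=0 G4=0(const) -> 01000
Step 4: G0=(1+0>=2)=0 G1=1(const) G2=G2&G4=0&0=0 G3=G1&G2=1&0=0 G4=0(const) -> 01000
State from step 4 equals state from step 3 -> cycle length 1

Answer: 1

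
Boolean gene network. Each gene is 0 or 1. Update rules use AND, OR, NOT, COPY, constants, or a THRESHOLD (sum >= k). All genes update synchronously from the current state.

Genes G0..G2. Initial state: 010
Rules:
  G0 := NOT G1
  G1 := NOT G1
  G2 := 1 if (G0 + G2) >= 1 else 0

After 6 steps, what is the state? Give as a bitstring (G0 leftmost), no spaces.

Step 1: G0=NOT G1=NOT 1=0 G1=NOT G1=NOT 1=0 G2=(0+0>=1)=0 -> 000
Step 2: G0=NOT G1=NOT 0=1 G1=NOT G1=NOT 0=1 G2=(0+0>=1)=0 -> 110
Step 3: G0=NOT G1=NOT 1=0 G1=NOT G1=NOT 1=0 G2=(1+0>=1)=1 -> 001
Step 4: G0=NOT G1=NOT 0=1 G1=NOT G1=NOT 0=1 G2=(0+1>=1)=1 -> 111
Step 5: G0=NOT G1=NOT 1=0 G1=NOT G1=NOT 1=0 G2=(1+1>=1)=1 -> 001
Step 6: G0=NOT G1=NOT 0=1 G1=NOT G1=NOT 0=1 G2=(0+1>=1)=1 -> 111

111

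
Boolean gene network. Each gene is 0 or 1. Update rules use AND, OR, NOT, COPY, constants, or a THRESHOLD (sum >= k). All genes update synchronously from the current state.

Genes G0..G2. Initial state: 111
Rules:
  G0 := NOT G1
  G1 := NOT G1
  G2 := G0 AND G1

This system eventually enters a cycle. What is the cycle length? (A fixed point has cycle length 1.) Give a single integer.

Step 0: 111
Step 1: G0=NOT G1=NOT 1=0 G1=NOT G1=NOT 1=0 G2=G0&G1=1&1=1 -> 001
Step 2: G0=NOT G1=NOT 0=1 G1=NOT G1=NOT 0=1 G2=G0&G1=0&0=0 -> 110
Step 3: G0=NOT G1=NOT 1=0 G1=NOT G1=NOT 1=0 G2=G0&G1=1&1=1 -> 001
State from step 3 equals state from step 1 -> cycle length 2

Answer: 2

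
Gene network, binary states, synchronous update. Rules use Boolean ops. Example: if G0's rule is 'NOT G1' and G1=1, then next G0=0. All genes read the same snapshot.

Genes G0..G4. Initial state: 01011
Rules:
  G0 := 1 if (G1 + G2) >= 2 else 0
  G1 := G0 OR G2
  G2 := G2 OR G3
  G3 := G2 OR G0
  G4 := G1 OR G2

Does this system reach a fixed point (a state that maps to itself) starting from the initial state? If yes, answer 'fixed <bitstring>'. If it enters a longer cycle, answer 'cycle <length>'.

Step 0: 01011
Step 1: G0=(1+0>=2)=0 G1=G0|G2=0|0=0 G2=G2|G3=0|1=1 G3=G2|G0=0|0=0 G4=G1|G2=1|0=1 -> 00101
Step 2: G0=(0+1>=2)=0 G1=G0|G2=0|1=1 G2=G2|G3=1|0=1 G3=G2|G0=1|0=1 G4=G1|G2=0|1=1 -> 01111
Step 3: G0=(1+1>=2)=1 G1=G0|G2=0|1=1 G2=G2|G3=1|1=1 G3=G2|G0=1|0=1 G4=G1|G2=1|1=1 -> 11111
Step 4: G0=(1+1>=2)=1 G1=G0|G2=1|1=1 G2=G2|G3=1|1=1 G3=G2|G0=1|1=1 G4=G1|G2=1|1=1 -> 11111
Fixed point reached at step 3: 11111

Answer: fixed 11111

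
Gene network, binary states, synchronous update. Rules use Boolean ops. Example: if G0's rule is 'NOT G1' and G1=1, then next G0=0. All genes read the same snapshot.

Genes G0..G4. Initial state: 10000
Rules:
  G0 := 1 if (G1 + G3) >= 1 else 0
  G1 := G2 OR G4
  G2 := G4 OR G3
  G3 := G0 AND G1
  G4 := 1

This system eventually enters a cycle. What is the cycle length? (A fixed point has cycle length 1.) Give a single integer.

Answer: 1

Derivation:
Step 0: 10000
Step 1: G0=(0+0>=1)=0 G1=G2|G4=0|0=0 G2=G4|G3=0|0=0 G3=G0&G1=1&0=0 G4=1(const) -> 00001
Step 2: G0=(0+0>=1)=0 G1=G2|G4=0|1=1 G2=G4|G3=1|0=1 G3=G0&G1=0&0=0 G4=1(const) -> 01101
Step 3: G0=(1+0>=1)=1 G1=G2|G4=1|1=1 G2=G4|G3=1|0=1 G3=G0&G1=0&1=0 G4=1(const) -> 11101
Step 4: G0=(1+0>=1)=1 G1=G2|G4=1|1=1 G2=G4|G3=1|0=1 G3=G0&G1=1&1=1 G4=1(const) -> 11111
Step 5: G0=(1+1>=1)=1 G1=G2|G4=1|1=1 G2=G4|G3=1|1=1 G3=G0&G1=1&1=1 G4=1(const) -> 11111
State from step 5 equals state from step 4 -> cycle length 1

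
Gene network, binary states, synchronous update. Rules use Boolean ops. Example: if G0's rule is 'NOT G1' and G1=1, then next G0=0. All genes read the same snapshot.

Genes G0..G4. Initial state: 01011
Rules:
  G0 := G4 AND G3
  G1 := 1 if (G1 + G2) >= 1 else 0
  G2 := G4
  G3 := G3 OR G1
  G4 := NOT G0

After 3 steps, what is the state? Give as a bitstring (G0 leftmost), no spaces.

Step 1: G0=G4&G3=1&1=1 G1=(1+0>=1)=1 G2=G4=1 G3=G3|G1=1|1=1 G4=NOT G0=NOT 0=1 -> 11111
Step 2: G0=G4&G3=1&1=1 G1=(1+1>=1)=1 G2=G4=1 G3=G3|G1=1|1=1 G4=NOT G0=NOT 1=0 -> 11110
Step 3: G0=G4&G3=0&1=0 G1=(1+1>=1)=1 G2=G4=0 G3=G3|G1=1|1=1 G4=NOT G0=NOT 1=0 -> 01010

01010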